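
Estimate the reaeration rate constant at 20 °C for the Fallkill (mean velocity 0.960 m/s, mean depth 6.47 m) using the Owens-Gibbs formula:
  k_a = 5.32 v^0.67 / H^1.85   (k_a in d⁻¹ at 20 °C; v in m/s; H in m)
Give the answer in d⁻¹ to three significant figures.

k_a ≈ 0.164 d⁻¹

k_a = 5.32 × 0.960^0.67 / 6.47^1.85 = 5.32 × 0.9730 / 31.64 = 0.1636 d⁻¹.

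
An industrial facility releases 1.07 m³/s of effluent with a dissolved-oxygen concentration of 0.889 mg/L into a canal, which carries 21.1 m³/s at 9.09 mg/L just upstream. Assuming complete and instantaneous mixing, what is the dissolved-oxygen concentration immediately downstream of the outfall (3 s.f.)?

8.69 mg/L

Flow-weighted mixing: C = (Q_r C_r + Q_w C_w)/(Q_r + Q_w)
= (21.1×9.09 + 1.07×0.889)/(21.1 + 1.07) = 192.8/22.17 = 8.694 mg/L.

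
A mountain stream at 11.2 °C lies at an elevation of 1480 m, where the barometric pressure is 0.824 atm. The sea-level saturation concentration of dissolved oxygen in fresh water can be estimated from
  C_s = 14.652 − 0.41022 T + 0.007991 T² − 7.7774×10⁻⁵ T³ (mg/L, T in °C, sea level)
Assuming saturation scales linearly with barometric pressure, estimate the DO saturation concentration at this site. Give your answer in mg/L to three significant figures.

At sea level: C_s = 14.652 − 0.41022×11.2 + 0.007991×11.2² − 7.7774×10⁻⁵×11.2³ = 10.95 mg/L.
Pressure correction: C_s' = 10.95 × 0.824 = 9.023 mg/L.

C_s ≈ 9.02 mg/L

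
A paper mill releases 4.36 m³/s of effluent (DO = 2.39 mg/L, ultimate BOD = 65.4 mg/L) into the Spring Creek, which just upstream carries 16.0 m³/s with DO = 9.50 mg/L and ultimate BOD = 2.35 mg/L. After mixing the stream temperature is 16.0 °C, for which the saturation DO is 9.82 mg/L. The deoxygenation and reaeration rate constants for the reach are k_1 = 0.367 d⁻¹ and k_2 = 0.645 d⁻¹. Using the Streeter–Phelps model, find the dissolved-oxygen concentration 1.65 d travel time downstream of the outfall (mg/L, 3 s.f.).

DO ≈ 4.98 mg/L

Mixed DO = (16.0×9.50 + 4.36×2.39)/(16.0+4.36) = 162.4/20.36 = 7.977 mg/L.
Mixed L₀ = (16.0×2.35 + 4.36×65.4)/(20.36) = 322.7/20.36 = 15.85 mg/L.
Initial deficit D₀ = C_s − DO₀ = 9.82 − 7.977 = 1.843 mg/L.
D(1.65) = [0.367×15.85/(0.645−0.367)](e^(−0.367×1.65) − e^(−0.645×1.65)) + 1.843 e^(−0.645×1.65)
= 20.93 × (0.5458 − 0.3450) + 1.843 × 0.3450 = 4.837 mg/L.
DO = 9.82 − 4.837 = 4.983 mg/L.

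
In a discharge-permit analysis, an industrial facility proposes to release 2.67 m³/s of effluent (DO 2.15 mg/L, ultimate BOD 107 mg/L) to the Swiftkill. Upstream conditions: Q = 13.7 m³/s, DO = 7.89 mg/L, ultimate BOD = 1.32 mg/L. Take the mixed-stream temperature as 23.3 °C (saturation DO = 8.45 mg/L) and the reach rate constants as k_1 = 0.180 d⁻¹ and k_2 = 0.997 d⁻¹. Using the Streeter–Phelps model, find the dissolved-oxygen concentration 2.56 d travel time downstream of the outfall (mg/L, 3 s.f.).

Mixed DO = (13.7×7.89 + 2.67×2.15)/(13.7+2.67) = 113.8/16.37 = 6.954 mg/L.
Mixed L₀ = (13.7×1.32 + 2.67×107)/(16.37) = 303.8/16.37 = 18.56 mg/L.
Initial deficit D₀ = C_s − DO₀ = 8.45 − 6.954 = 1.496 mg/L.
D(2.56) = [0.180×18.56/(0.997−0.180)](e^(−0.180×2.56) − e^(−0.997×2.56)) + 1.496 e^(−0.997×2.56)
= 4.088 × (0.6308 − 0.07790) + 1.496 × 0.07790 = 2.377 mg/L.
DO = 8.45 − 2.377 = 6.073 mg/L.

DO ≈ 6.07 mg/L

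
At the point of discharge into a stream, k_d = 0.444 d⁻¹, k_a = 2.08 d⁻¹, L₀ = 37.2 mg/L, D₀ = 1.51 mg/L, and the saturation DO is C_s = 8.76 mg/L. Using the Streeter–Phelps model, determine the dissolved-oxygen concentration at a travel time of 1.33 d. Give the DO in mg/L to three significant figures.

k_d L₀/(k_a−k_d) = 0.444×37.2/(2.08−0.444) = 16.52/1.636 = 10.10 mg/L.
e^(−k_d t) = e^(−0.444×1.330) = 0.5540; e^(−k_a t) = e^(−2.08×1.330) = 0.06289.
D = 10.10 × (0.5540 − 0.06289) + 1.51 × 0.06289 = 4.959 + 0.09496 = 5.054 mg/L.
DO = C_s − D = 8.76 − 5.054 = 3.706 mg/L.

DO ≈ 3.71 mg/L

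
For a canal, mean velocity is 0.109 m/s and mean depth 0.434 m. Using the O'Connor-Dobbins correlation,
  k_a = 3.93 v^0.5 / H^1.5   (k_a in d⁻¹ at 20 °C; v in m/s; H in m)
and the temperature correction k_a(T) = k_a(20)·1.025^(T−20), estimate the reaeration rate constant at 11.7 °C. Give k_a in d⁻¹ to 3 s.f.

k_a(20) = 3.93 × 0.109^0.5 / 0.434^1.5 = 3.93 × 0.3302 / 0.2859 = 4.538 d⁻¹.
k_a(11.7) = 4.538 × 1.025^(11.7−20) = 4.538 × 0.8147 = 3.697 d⁻¹.

k_a ≈ 3.70 d⁻¹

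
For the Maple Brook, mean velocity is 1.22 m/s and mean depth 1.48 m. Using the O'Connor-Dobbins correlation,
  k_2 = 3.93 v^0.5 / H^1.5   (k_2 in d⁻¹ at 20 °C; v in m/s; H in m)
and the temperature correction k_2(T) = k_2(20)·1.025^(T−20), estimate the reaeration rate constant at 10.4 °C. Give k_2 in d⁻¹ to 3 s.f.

k_2(20) = 3.93 × 1.22^0.5 / 1.48^1.5 = 3.93 × 1.105 / 1.800 = 2.411 d⁻¹.
k_2(10.4) = 2.411 × 1.025^(10.4−20) = 2.411 × 0.7890 = 1.902 d⁻¹.

k_2 ≈ 1.90 d⁻¹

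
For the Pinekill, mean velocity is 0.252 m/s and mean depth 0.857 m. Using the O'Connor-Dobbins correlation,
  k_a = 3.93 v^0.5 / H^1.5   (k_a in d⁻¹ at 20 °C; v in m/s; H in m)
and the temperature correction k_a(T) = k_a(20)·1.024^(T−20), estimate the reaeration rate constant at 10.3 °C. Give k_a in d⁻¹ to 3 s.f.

k_a ≈ 1.98 d⁻¹

k_a(20) = 3.93 × 0.252^0.5 / 0.857^1.5 = 3.93 × 0.5020 / 0.7934 = 2.487 d⁻¹.
k_a(10.3) = 2.487 × 1.024^(10.3−20) = 2.487 × 0.7945 = 1.976 d⁻¹.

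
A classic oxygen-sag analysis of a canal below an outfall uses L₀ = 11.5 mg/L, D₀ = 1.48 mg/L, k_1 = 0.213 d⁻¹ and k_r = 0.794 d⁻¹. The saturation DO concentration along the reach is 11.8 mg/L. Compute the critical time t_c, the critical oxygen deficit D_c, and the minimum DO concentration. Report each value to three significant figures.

t_c = [1/(k_r−k_1)] ln[(k_r/k_1)(1 − D₀(k_r−k_1)/(k_1 L₀))]
= [1/(0.794−0.213)] ln[(0.794/0.213)(1 − 1.48×0.5810/(0.213×11.5))]
= (1/0.5810) ln[3.728 × 0.6490] = 1.721 × ln(2.419) = 1.721 × 0.8834 = 1.520 d.
L(t_c) = L₀ e^(−k_1 t_c) = 11.5 × 0.7233 = 8.319 mg/L, and at the critical point k_r D_c = k_1 L, so D_c = (0.213/0.794) × 8.319 = 2.232 mg/L.
Minimum DO = C_s − D_c = 11.8 − 2.232 = 9.568 mg/L.

t_c ≈ 1.52 d; D_c ≈ 2.23 mg/L; min DO ≈ 9.57 mg/L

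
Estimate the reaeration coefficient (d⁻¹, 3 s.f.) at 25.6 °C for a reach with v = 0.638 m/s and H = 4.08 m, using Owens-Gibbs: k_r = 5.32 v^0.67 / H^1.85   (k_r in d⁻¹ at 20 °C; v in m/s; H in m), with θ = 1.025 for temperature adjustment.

k_r ≈ 0.335 d⁻¹

k_r(20) = 5.32 × 0.638^0.67 / 4.08^1.85 = 5.32 × 0.7400 / 13.48 = 0.2920 d⁻¹.
k_r(25.6) = 0.2920 × 1.025^(25.6−20) = 0.2920 × 1.148 = 0.3353 d⁻¹.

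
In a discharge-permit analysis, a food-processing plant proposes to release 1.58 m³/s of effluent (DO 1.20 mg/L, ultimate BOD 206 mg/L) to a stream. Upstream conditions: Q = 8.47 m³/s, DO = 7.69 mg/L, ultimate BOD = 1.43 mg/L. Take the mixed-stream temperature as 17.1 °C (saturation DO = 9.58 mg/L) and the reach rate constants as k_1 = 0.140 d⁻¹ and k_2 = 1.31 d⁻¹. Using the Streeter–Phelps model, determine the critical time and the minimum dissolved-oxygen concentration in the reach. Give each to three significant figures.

Mixed DO = (8.47×7.69 + 1.58×1.20)/(8.47+1.58) = 67.03/10.05 = 6.670 mg/L.
Mixed L₀ = (8.47×1.43 + 1.58×206)/(10.05) = 337.6/10.05 = 33.59 mg/L.
Initial deficit D₀ = C_s − DO₀ = 9.58 − 6.670 = 2.910 mg/L.
t_c = (1/1.170) ln[(1.31/0.140)(1 − 2.910×1.170/(0.140×33.59))] = 0.8547 × ln(2.582) = 0.8108 d.
D_c = (0.140/1.31) × 33.59 × e^(−0.140×0.8108) = 0.1069 × 33.59 × 0.8927 = 3.205 mg/L.
Minimum DO = 9.58 − 3.205 = 6.375 mg/L.

t_c ≈ 0.811 d; minimum DO ≈ 6.38 mg/L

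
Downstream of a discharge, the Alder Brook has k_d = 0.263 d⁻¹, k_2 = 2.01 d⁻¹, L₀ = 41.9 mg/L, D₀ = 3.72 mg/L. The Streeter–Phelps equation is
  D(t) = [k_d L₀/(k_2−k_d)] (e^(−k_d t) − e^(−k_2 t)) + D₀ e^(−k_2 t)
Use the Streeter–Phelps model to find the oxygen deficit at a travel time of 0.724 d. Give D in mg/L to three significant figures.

k_d L₀/(k_2−k_d) = 0.263×41.9/(2.01−0.263) = 11.02/1.747 = 6.308 mg/L.
e^(−k_d t) = e^(−0.263×0.7240) = 0.8266; e^(−k_2 t) = e^(−2.01×0.7240) = 0.2333.
D = 6.308 × (0.8266 − 0.2333) + 3.72 × 0.2333 = 3.742 + 0.8680 = 4.610 mg/L.

D ≈ 4.61 mg/L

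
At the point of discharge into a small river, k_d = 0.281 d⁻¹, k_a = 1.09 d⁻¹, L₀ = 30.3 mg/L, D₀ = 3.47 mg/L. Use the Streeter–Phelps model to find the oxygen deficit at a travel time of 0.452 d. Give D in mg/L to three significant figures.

k_d L₀/(k_a−k_d) = 0.281×30.3/(1.09−0.281) = 8.514/0.8090 = 10.52 mg/L.
e^(−k_d t) = e^(−0.281×0.4520) = 0.8807; e^(−k_a t) = e^(−1.09×0.4520) = 0.6110.
D = 10.52 × (0.8807 − 0.6110) + 3.47 × 0.6110 = 2.839 + 2.120 = 4.959 mg/L.

D ≈ 4.96 mg/L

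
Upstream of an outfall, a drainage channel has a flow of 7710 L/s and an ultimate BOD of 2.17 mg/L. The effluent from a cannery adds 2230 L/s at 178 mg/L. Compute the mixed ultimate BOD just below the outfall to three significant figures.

41.6 mg/L

Flow-weighted mixing: C = (Q_r C_r + Q_w C_w)/(Q_r + Q_w)
= (7710×2.17 + 2230×178)/(7710 + 2230) = 413700/9940 = 41.62 mg/L.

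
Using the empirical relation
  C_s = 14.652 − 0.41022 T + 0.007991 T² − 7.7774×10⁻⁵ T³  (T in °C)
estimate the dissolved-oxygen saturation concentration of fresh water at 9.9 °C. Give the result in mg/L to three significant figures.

C_s = 14.652 − 0.41022×9.9 + 0.007991×9.9² − 7.7774×10⁻⁵×9.9³ = 11.30 mg/L.

C_s ≈ 11.3 mg/L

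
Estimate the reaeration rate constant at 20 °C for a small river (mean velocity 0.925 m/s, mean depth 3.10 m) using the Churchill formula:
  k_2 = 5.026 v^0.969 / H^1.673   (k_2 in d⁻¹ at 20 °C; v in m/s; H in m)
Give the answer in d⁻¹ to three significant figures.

k_2 ≈ 0.702 d⁻¹

k_2 = 5.026 × 0.925^0.969 / 3.10^1.673 = 5.026 × 0.9272 / 6.638 = 0.7020 d⁻¹.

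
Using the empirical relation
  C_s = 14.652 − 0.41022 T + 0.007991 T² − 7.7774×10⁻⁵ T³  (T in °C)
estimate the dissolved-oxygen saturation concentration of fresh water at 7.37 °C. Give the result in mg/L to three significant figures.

C_s ≈ 12.0 mg/L

C_s = 14.652 − 0.41022×7.37 + 0.007991×7.37² − 7.7774×10⁻⁵×7.37³ = 12.03 mg/L.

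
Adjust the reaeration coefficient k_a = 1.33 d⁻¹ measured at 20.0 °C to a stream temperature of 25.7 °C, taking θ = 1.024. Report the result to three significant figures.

k_a(T₂) = k_a(T₁) · θ^(T₂−T₁) = 1.33 × 1.024^(25.7−20.0)
= 1.33 × 1.024^5.70 = 1.33 × 1.145 = 1.523 d⁻¹.

k_a ≈ 1.52 d⁻¹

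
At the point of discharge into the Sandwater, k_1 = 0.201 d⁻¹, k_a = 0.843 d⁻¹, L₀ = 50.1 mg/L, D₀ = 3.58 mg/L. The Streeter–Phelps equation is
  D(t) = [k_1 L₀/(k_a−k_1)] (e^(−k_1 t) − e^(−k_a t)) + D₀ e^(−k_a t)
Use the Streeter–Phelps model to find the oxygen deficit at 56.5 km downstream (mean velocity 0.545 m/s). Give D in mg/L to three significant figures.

Travel time t = x/v = 56.5 km / (0.545 m/s) = 56500 m / 0.545 m/s = 103700 s = 1.200 d.
k_1 L₀/(k_a−k_1) = 0.201×50.1/(0.843−0.201) = 10.07/0.6420 = 15.69 mg/L.
e^(−k_1 t) = e^(−0.201×1.200) = 0.7857; e^(−k_a t) = e^(−0.843×1.200) = 0.3637.
D = 15.69 × (0.7857 − 0.3637) + 3.58 × 0.3637 = 6.620 + 1.302 = 7.922 mg/L.

D ≈ 7.92 mg/L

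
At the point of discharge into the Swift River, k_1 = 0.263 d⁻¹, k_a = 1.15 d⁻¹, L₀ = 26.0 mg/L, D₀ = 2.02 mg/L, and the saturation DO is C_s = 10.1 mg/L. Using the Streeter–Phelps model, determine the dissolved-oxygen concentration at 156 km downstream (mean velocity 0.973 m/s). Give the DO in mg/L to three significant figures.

Travel time t = x/v = 156 km / (0.973 m/s) = 156000 m / 0.973 m/s = 160300 s = 1.856 d.
k_1 L₀/(k_a−k_1) = 0.263×26.0/(1.15−0.263) = 6.838/0.8870 = 7.709 mg/L.
e^(−k_1 t) = e^(−0.263×1.856) = 0.6138; e^(−k_a t) = e^(−1.15×1.856) = 0.1184.
D = 7.709 × (0.6138 − 0.1184) + 2.02 × 0.1184 = 3.820 + 0.2391 = 4.059 mg/L.
DO = C_s − D = 10.1 − 4.059 = 6.041 mg/L.

DO ≈ 6.04 mg/L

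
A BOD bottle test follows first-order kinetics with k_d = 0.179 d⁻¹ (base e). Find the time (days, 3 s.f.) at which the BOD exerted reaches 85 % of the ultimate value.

t ≈ 10.6 d

y/L₀ = 1 − e^(−k_d t) = 0.85 ⇒ e^(−k_d t) = 0.150
t = −ln(0.150) / 0.179 = 1.897 / 0.179 = 10.60 d.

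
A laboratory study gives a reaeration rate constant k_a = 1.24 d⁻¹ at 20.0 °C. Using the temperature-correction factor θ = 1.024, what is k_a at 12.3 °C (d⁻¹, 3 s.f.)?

k_a ≈ 1.03 d⁻¹

k_a(T₂) = k_a(T₁) · θ^(T₂−T₁) = 1.24 × 1.024^(12.3−20.0)
= 1.24 × 1.024^-7.70 = 1.24 × 0.8331 = 1.033 d⁻¹.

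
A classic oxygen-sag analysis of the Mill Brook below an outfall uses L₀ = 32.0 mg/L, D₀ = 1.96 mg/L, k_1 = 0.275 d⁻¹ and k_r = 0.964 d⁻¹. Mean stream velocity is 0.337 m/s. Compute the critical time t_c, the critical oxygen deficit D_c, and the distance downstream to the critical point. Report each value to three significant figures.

t_c ≈ 1.58 d; D_c ≈ 5.91 mg/L; x_c ≈ 46.0 km

With k_r/k_1 = 3.505 and 1 − D₀(k_r−k_1)/(k_1 L₀) = 0.8465,
t_c = ln(3.505 × 0.8465) / (0.964 − 0.275) = ln(2.968) / 0.6890 = 1.088/0.6890 = 1.579 d.
D_c = (k_1/k_r) L₀ e^(−k_1 t_c) = (0.275/0.964) × 32.0 × e^(−0.275×1.579) = 0.2853 × 32.0 × 0.6478 = 5.914 mg/L.
x_c = v t_c = 0.337 m/s × 1.579 d × 86400 s/d = 45970 m ≈ 46.0 km.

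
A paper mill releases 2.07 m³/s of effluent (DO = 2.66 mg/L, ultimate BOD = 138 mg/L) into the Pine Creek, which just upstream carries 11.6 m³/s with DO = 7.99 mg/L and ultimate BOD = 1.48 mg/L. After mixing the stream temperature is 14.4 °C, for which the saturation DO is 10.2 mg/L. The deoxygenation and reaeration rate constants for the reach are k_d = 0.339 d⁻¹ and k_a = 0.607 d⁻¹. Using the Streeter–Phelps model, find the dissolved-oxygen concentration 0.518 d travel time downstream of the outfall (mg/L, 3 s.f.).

DO ≈ 4.95 mg/L

Mixed DO = (11.6×7.99 + 2.07×2.66)/(11.6+2.07) = 98.19/13.67 = 7.183 mg/L.
Mixed L₀ = (11.6×1.48 + 2.07×138)/(13.67) = 302.8/13.67 = 22.15 mg/L.
Initial deficit D₀ = C_s − DO₀ = 10.2 − 7.183 = 3.017 mg/L.
D(0.518) = [0.339×22.15/(0.607−0.339)](e^(−0.339×0.518) − e^(−0.607×0.518)) + 3.017 e^(−0.607×0.518)
= 28.02 × (0.8390 − 0.7302) + 3.017 × 0.7302 = 5.250 mg/L.
DO = 10.2 − 5.250 = 4.950 mg/L.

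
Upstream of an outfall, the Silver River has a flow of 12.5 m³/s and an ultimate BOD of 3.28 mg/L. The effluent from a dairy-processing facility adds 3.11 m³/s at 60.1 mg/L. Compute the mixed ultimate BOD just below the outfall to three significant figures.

14.6 mg/L

Flow-weighted mixing: C = (Q_r C_r + Q_w C_w)/(Q_r + Q_w)
= (12.5×3.28 + 3.11×60.1)/(12.5 + 3.11) = 227.9/15.61 = 14.60 mg/L.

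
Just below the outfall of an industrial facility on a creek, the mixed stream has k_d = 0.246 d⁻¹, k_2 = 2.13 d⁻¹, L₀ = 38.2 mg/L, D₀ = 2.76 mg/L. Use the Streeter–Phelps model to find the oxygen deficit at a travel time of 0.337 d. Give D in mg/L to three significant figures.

k_d L₀/(k_2−k_d) = 0.246×38.2/(2.13−0.246) = 9.397/1.884 = 4.988 mg/L.
e^(−k_d t) = e^(−0.246×0.3370) = 0.9204; e^(−k_2 t) = e^(−2.13×0.3370) = 0.4878.
D = 4.988 × (0.9204 − 0.4878) + 2.76 × 0.4878 = 2.158 + 1.346 = 3.504 mg/L.

D ≈ 3.50 mg/L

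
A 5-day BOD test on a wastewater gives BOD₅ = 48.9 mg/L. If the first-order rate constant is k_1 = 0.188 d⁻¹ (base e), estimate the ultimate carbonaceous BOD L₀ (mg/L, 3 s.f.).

BOD₅ = L₀(1 − e^(−5k_1)) ⇒ L₀ = BOD₅ / (1 − e^(−5×0.188))
= 48.9 / (1 − 0.3906) = 48.9 / 0.6094 = 80.25 mg/L.

L₀ ≈ 80.2 mg/L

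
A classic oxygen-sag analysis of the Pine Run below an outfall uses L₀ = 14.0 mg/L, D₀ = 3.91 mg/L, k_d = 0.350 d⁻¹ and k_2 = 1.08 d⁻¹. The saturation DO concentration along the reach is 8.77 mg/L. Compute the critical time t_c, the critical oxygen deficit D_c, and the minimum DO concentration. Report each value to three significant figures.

t_c = [1/(k_2−k_d)] ln[(k_2/k_d)(1 − D₀(k_2−k_d)/(k_d L₀))]
= [1/(1.08−0.350)] ln[(1.08/0.350)(1 − 3.91×0.7300/(0.350×14.0))]
= (1/0.7300) ln[3.086 × 0.4175] = 1.370 × ln(1.288) = 1.370 × 0.2533 = 0.3470 d.
L(t_c) = L₀ e^(−k_d t_c) = 14.0 × 0.8856 = 12.40 mg/L, and at the critical point k_2 D_c = k_d L, so D_c = (0.350/1.08) × 12.40 = 4.018 mg/L.
Minimum DO = C_s − D_c = 8.77 − 4.018 = 4.752 mg/L.

t_c ≈ 0.347 d; D_c ≈ 4.02 mg/L; min DO ≈ 4.75 mg/L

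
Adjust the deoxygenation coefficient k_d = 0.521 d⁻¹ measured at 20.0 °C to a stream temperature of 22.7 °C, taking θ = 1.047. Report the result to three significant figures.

k_d ≈ 0.590 d⁻¹

k_d(T₂) = k_d(T₁) · θ^(T₂−T₁) = 0.521 × 1.047^(22.7−20.0)
= 0.521 × 1.047^2.70 = 0.521 × 1.132 = 0.5898 d⁻¹.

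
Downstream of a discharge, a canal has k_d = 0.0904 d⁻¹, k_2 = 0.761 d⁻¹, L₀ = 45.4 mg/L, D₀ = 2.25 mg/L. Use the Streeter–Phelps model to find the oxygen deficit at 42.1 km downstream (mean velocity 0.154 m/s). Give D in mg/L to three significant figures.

D ≈ 4.25 mg/L

Travel time t = x/v = 42.1 km / (0.154 m/s) = 42100 m / 0.154 m/s = 273400 s = 3.164 d.
k_d L₀/(k_2−k_d) = 0.0904×45.4/(0.761−0.0904) = 4.104/0.6706 = 6.120 mg/L.
e^(−k_d t) = e^(−0.0904×3.164) = 0.7512; e^(−k_2 t) = e^(−0.761×3.164) = 0.09001.
D = 6.120 × (0.7512 − 0.09001) + 2.25 × 0.09001 = 4.047 + 0.2025 = 4.249 mg/L.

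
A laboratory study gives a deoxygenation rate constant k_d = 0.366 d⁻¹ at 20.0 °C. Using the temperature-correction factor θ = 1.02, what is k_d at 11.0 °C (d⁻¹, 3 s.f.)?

k_d ≈ 0.306 d⁻¹

k_d(T₂) = k_d(T₁) · θ^(T₂−T₁) = 0.366 × 1.02^(11.0−20.0)
= 0.366 × 1.02^-9.00 = 0.366 × 0.8368 = 0.3063 d⁻¹.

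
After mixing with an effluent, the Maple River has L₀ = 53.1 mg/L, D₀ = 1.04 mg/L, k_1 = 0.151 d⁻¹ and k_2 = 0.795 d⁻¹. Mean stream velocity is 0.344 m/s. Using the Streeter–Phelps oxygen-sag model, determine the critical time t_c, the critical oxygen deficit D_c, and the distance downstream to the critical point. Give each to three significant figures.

At the critical point dD/dt = 0, so k_1 L₀ e^(−k_1 t) = k_2 D. Substituting D(t) from the Streeter–Phelps equation and solving for t gives
t_c = ln[(k_2/k_1)(1 − D₀(k_2−k_1)/(k_1 L₀))] / (k_2−k_1).
Here k_2−k_1 = 0.6440 d⁻¹ and 1 − D₀(k_2−k_1)/(k_1 L₀) = 1 − 1.04×0.6440/(0.151×53.1) = 0.9165, so
t_c = ln(5.265 × 0.9165) / 0.6440 = 1.574 / 0.6440 = 2.444 d.
D_c = (k_1/k_2) L₀ e^(−k_1 t_c) = (0.151/0.795) × 53.1 × e^(−0.151×2.444) = 0.1899 × 53.1 × 0.6914 = 6.973 mg/L.
x_c = v t_c = 0.344 m/s × 2.444 d × 86400 s/d = 72630 m ≈ 72.6 km.

t_c ≈ 2.44 d; D_c ≈ 6.97 mg/L; x_c ≈ 72.6 km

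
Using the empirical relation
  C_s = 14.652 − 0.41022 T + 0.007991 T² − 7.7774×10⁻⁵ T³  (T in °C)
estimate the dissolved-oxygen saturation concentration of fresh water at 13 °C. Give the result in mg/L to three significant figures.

C_s = 14.652 − 0.41022×13 + 0.007991×13² − 7.7774×10⁻⁵×13³ = 10.50 mg/L.

C_s ≈ 10.5 mg/L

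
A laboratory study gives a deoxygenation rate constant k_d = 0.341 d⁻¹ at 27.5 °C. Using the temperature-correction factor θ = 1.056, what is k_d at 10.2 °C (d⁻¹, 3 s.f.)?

k_d ≈ 0.133 d⁻¹

k_d(T₂) = k_d(T₁) · θ^(T₂−T₁) = 0.341 × 1.056^(10.2−27.5)
= 0.341 × 1.056^-17.3 = 0.341 × 0.3896 = 0.1329 d⁻¹.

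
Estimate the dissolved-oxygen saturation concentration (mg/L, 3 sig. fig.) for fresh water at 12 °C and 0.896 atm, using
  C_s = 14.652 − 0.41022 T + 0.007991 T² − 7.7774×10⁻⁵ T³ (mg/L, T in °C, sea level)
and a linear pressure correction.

C_s ≈ 9.63 mg/L

At sea level: C_s = 14.652 − 0.41022×12 + 0.007991×12² − 7.7774×10⁻⁵×12³ = 10.75 mg/L.
Pressure correction: C_s' = 10.75 × 0.896 = 9.628 mg/L.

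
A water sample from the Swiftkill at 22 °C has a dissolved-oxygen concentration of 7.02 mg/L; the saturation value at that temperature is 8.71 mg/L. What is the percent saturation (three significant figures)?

80.6 % saturation

% saturation = C/C_s × 100 = 7.02/8.71 × 100 = 80.6 %.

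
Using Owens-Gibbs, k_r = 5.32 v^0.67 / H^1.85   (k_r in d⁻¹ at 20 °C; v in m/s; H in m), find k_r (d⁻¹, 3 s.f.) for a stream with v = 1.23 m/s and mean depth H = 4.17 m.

k_r ≈ 0.435 d⁻¹

k_r = 5.32 × 1.23^0.67 / 4.17^1.85 = 5.32 × 1.149 / 14.04 = 0.4354 d⁻¹.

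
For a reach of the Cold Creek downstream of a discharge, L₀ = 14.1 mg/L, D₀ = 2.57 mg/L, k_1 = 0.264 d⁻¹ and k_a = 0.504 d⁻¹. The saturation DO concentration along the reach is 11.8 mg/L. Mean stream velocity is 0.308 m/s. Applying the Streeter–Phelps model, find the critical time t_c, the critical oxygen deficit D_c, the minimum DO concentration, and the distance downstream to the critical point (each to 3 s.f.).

t_c ≈ 1.94 d; D_c ≈ 4.43 mg/L; min DO ≈ 7.37 mg/L; x_c ≈ 51.6 km

With k_a/k_1 = 1.909 and 1 − D₀(k_a−k_1)/(k_1 L₀) = 0.8343,
t_c = ln(1.909 × 0.8343) / (0.504 − 0.264) = ln(1.593) / 0.2400 = 0.4655/0.2400 = 1.939 d.
L(t_c) = L₀ e^(−k_1 t_c) = 14.1 × 0.5993 = 8.450 mg/L, and at the critical point k_a D_c = k_1 L, so D_c = (0.264/0.504) × 8.450 = 4.426 mg/L.
Minimum DO = C_s − D_c = 11.8 − 4.426 = 7.374 mg/L.
x_c = v t_c = 0.308 m/s × 1.939 d × 86400 s/d = 51610 m ≈ 51.6 km.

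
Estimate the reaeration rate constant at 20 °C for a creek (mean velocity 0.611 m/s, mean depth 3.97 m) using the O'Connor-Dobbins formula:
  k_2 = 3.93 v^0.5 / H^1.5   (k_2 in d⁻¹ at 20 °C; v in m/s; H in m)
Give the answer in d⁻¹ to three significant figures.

k_2 ≈ 0.388 d⁻¹

k_2 = 3.93 × 0.611^0.5 / 3.97^1.5 = 3.93 × 0.7817 / 7.910 = 0.3884 d⁻¹.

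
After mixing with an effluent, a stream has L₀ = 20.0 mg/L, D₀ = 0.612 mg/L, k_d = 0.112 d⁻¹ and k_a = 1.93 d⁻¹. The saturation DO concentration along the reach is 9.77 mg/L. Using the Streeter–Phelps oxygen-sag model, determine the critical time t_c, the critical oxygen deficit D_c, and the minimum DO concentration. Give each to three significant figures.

t_c ≈ 1.19 d; D_c ≈ 1.02 mg/L; min DO ≈ 8.75 mg/L

t_c = [1/(k_a−k_d)] ln[(k_a/k_d)(1 − D₀(k_a−k_d)/(k_d L₀))]
= [1/(1.93−0.112)] ln[(1.93/0.112)(1 − 0.612×1.818/(0.112×20.0))]
= (1/1.818) ln[17.23 × 0.5033] = 0.5501 × ln(8.673) = 0.5501 × 2.160 = 1.188 d.
D_c = (k_d/k_a) L₀ e^(−k_d t_c) = (0.112/1.93) × 20.0 × e^(−0.112×1.188) = 0.05803 × 20.0 × 0.8754 = 1.016 mg/L.
Minimum DO = C_s − D_c = 9.77 − 1.016 = 8.754 mg/L.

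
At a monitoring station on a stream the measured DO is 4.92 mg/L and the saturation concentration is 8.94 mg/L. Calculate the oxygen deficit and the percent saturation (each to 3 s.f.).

D ≈ 4.02 mg/L; 55.0 % saturation

D = C_s − C = 8.94 − 4.92 = 4.02 mg/L.
% saturation = 4.92/8.94 × 100 = 55.0 %.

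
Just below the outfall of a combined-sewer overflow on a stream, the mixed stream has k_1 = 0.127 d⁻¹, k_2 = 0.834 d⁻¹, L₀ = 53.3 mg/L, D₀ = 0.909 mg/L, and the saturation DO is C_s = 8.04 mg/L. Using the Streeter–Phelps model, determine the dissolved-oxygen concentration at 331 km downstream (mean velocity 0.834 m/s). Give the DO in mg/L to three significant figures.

Travel time t = x/v = 331 km / (0.834 m/s) = 331000 m / 0.834 m/s = 396900 s = 4.594 d.
k_1 L₀/(k_2−k_1) = 0.127×53.3/(0.834−0.127) = 6.769/0.7070 = 9.574 mg/L.
e^(−k_1 t) = e^(−0.127×4.594) = 0.5580; e^(−k_2 t) = e^(−0.834×4.594) = 0.02169.
D = 9.574 × (0.5580 − 0.02169) + 0.909 × 0.02169 = 5.135 + 0.01971 = 5.155 mg/L.
DO = C_s − D = 8.04 − 5.155 = 2.885 mg/L.

DO ≈ 2.89 mg/L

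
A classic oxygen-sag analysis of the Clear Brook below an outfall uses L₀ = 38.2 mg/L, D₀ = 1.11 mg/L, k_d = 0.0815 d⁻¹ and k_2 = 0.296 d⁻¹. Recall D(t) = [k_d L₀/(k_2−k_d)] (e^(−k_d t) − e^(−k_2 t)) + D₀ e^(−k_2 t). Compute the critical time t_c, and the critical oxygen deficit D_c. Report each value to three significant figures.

t_c ≈ 5.64 d; D_c ≈ 6.64 mg/L

With k_2/k_d = 3.632 and 1 − D₀(k_2−k_d)/(k_d L₀) = 0.9235,
t_c = ln(3.632 × 0.9235) / (0.296 − 0.0815) = ln(3.354) / 0.2145 = 1.210/0.2145 = 5.642 d.
D_c = (k_d/k_2) L₀ e^(−k_d t_c) = (0.0815/0.296) × 38.2 × e^(−0.0815×5.642) = 0.2753 × 38.2 × 0.6314 = 6.641 mg/L.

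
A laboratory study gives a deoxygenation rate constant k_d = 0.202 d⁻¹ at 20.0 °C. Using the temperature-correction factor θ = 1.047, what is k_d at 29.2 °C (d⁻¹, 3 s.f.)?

k_d(T₂) = k_d(T₁) · θ^(T₂−T₁) = 0.202 × 1.047^(29.2−20.0)
= 0.202 × 1.047^9.20 = 0.202 × 1.526 = 0.3082 d⁻¹.

k_d ≈ 0.308 d⁻¹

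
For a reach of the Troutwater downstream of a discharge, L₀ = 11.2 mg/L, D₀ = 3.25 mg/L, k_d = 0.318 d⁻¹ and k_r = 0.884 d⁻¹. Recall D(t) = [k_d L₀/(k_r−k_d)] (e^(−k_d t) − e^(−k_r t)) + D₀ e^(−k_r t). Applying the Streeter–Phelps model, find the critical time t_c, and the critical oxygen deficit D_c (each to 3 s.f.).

With k_r/k_d = 2.780 and 1 − D₀(k_r−k_d)/(k_d L₀) = 0.4835,
t_c = ln(2.780 × 0.4835) / (0.884 − 0.318) = ln(1.344) / 0.5660 = 0.2957/0.5660 = 0.5225 d.
L(t_c) = L₀ e^(−k_d t_c) = 11.2 × 0.8469 = 9.485 mg/L, and at the critical point k_r D_c = k_d L, so D_c = (0.318/0.884) × 9.485 = 3.412 mg/L.

t_c ≈ 0.523 d; D_c ≈ 3.41 mg/L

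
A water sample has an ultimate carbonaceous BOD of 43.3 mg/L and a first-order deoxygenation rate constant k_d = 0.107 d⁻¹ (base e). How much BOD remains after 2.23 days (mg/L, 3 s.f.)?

L ≈ 34.1 mg/L

L_t = L₀ e^(−k_d t) = 43.3 × e^(−0.107×2.23) = 43.3 × 0.7877 = 34.11 mg/L.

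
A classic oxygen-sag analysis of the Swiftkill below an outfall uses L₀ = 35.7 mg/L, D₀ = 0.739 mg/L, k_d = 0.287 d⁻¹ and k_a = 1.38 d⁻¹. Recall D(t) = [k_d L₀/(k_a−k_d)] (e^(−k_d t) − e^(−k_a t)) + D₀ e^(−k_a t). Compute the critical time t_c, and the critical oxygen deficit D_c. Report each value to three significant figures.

t_c ≈ 1.36 d; D_c ≈ 5.02 mg/L

With k_a/k_d = 4.808 and 1 − D₀(k_a−k_d)/(k_d L₀) = 0.9212,
t_c = ln(4.808 × 0.9212) / (1.38 − 0.287) = ln(4.429) / 1.093 = 1.488/1.093 = 1.362 d.
L(t_c) = L₀ e^(−k_d t_c) = 35.7 × 0.6765 = 24.15 mg/L, and at the critical point k_a D_c = k_d L, so D_c = (0.287/1.38) × 24.15 = 5.023 mg/L.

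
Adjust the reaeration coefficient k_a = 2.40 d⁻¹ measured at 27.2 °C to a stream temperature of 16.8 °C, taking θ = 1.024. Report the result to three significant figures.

k_a ≈ 1.88 d⁻¹

k_a(T₂) = k_a(T₁) · θ^(T₂−T₁) = 2.40 × 1.024^(16.8−27.2)
= 2.40 × 1.024^-10.4 = 2.40 × 0.7814 = 1.875 d⁻¹.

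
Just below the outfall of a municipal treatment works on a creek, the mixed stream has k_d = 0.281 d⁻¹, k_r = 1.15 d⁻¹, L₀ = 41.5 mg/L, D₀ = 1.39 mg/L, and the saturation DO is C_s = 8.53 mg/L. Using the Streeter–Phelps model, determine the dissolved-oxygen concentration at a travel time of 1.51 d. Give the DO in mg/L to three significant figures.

k_d L₀/(k_r−k_d) = 0.281×41.5/(1.15−0.281) = 11.66/0.8690 = 13.42 mg/L.
e^(−k_d t) = e^(−0.281×1.510) = 0.6542; e^(−k_r t) = e^(−1.15×1.510) = 0.1761.
D = 13.42 × (0.6542 − 0.1761) + 1.39 × 0.1761 = 6.416 + 0.2448 = 6.660 mg/L.
DO = C_s − D = 8.53 − 6.660 = 1.870 mg/L.

DO ≈ 1.87 mg/L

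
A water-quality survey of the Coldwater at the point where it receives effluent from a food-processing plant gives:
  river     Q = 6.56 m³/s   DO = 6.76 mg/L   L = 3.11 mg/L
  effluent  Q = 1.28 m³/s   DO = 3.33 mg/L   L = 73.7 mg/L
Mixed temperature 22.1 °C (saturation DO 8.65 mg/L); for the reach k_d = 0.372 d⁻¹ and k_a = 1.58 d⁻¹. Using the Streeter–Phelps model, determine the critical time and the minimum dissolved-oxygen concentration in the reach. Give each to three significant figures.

t_c ≈ 0.548 d; minimum DO ≈ 5.84 mg/L

Mixed DO = (6.56×6.76 + 1.28×3.33)/(6.56+1.28) = 48.61/7.840 = 6.200 mg/L.
Mixed L₀ = (6.56×3.11 + 1.28×73.7)/(7.840) = 114.7/7.840 = 14.63 mg/L.
Initial deficit D₀ = C_s − DO₀ = 8.65 − 6.200 = 2.450 mg/L.
t_c = (1/1.208) ln[(1.58/0.372)(1 − 2.450×1.208/(0.372×14.63))] = 0.8278 × ln(1.938) = 0.5479 d.
D_c = (0.372/1.58) × 14.63 × e^(−0.372×0.5479) = 0.2354 × 14.63 × 0.8156 = 2.810 mg/L.
Minimum DO = 8.65 − 2.810 = 5.840 mg/L.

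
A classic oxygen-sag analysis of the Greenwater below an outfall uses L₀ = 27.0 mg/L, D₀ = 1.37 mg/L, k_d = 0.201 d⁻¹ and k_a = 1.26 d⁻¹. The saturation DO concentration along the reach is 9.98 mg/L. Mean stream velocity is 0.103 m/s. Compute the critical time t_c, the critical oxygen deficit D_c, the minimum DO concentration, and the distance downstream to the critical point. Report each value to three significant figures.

At the critical point dD/dt = 0, so k_d L₀ e^(−k_d t) = k_a D. Substituting D(t) from the Streeter–Phelps equation and solving for t gives
t_c = ln[(k_a/k_d)(1 − D₀(k_a−k_d)/(k_d L₀))] / (k_a−k_d).
Here k_a−k_d = 1.059 d⁻¹ and 1 − D₀(k_a−k_d)/(k_d L₀) = 1 − 1.37×1.059/(0.201×27.0) = 0.7327, so
t_c = ln(6.269 × 0.7327) / 1.059 = 1.524 / 1.059 = 1.440 d.
D_c = (k_d/k_a) L₀ e^(−k_d t_c) = (0.201/1.26) × 27.0 × e^(−0.201×1.440) = 0.1595 × 27.0 × 0.7487 = 3.225 mg/L.
Minimum DO = C_s − D_c = 9.98 − 3.225 = 6.755 mg/L.
x_c = v t_c = 0.103 m/s × 1.440 d × 86400 s/d = 12810 m ≈ 12.8 km.

t_c ≈ 1.44 d; D_c ≈ 3.22 mg/L; min DO ≈ 6.76 mg/L; x_c ≈ 12.8 km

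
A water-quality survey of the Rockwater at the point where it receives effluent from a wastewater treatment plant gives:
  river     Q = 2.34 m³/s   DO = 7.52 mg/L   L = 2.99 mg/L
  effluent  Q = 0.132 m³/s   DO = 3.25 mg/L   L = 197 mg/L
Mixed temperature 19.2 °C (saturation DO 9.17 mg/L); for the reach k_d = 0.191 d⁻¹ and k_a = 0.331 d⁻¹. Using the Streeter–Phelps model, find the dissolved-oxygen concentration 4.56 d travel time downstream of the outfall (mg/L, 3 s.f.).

Mixed DO = (2.34×7.52 + 0.132×3.25)/(2.34+0.132) = 18.03/2.472 = 7.292 mg/L.
Mixed L₀ = (2.34×2.99 + 0.132×197)/(2.472) = 33.00/2.472 = 13.35 mg/L.
Initial deficit D₀ = C_s − DO₀ = 9.17 − 7.292 = 1.878 mg/L.
D(4.56) = [0.191×13.35/(0.331−0.191)](e^(−0.191×4.56) − e^(−0.331×4.56)) + 1.878 e^(−0.331×4.56)
= 18.21 × (0.4185 − 0.2211) + 1.878 × 0.2211 = 4.012 mg/L.
DO = 9.17 − 4.012 = 5.158 mg/L.

DO ≈ 5.16 mg/L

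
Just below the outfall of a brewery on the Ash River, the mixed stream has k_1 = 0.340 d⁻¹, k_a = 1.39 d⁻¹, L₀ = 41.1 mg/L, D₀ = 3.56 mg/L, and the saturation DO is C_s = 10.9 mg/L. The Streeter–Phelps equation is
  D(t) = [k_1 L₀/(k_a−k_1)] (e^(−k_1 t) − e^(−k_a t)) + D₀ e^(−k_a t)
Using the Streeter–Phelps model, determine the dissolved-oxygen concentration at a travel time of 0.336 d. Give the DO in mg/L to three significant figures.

DO ≈ 5.14 mg/L

k_1 L₀/(k_a−k_1) = 0.340×41.1/(1.39−0.340) = 13.97/1.050 = 13.31 mg/L.
e^(−k_1 t) = e^(−0.340×0.3360) = 0.8920; e^(−k_a t) = e^(−1.39×0.3360) = 0.6269.
D = 13.31 × (0.8920 − 0.6269) + 3.56 × 0.6269 = 3.529 + 2.232 = 5.761 mg/L.
DO = C_s − D = 10.9 − 5.761 = 5.139 mg/L.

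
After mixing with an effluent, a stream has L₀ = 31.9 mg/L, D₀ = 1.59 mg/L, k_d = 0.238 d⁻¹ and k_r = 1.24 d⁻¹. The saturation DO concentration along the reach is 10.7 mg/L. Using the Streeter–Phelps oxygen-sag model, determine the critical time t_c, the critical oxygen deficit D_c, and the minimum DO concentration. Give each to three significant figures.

t_c ≈ 1.41 d; D_c ≈ 4.37 mg/L; min DO ≈ 6.33 mg/L

t_c = [1/(k_r−k_d)] ln[(k_r/k_d)(1 − D₀(k_r−k_d)/(k_d L₀))]
= [1/(1.24−0.238)] ln[(1.24/0.238)(1 − 1.59×1.002/(0.238×31.9))]
= (1/1.002) ln[5.210 × 0.7902] = 0.9980 × ln(4.117) = 0.9980 × 1.415 = 1.412 d.
D_c = (k_d/k_r) L₀ e^(−k_d t_c) = (0.238/1.24) × 31.9 × e^(−0.238×1.412) = 0.1919 × 31.9 × 0.7145 = 4.375 mg/L.
Minimum DO = C_s − D_c = 10.7 − 4.375 = 6.325 mg/L.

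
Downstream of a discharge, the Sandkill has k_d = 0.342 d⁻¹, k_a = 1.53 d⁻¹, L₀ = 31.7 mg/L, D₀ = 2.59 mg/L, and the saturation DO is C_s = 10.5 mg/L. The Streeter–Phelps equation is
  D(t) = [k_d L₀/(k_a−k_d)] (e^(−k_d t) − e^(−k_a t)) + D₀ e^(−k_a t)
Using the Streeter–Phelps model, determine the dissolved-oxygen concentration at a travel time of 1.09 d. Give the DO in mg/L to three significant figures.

k_d L₀/(k_a−k_d) = 0.342×31.7/(1.53−0.342) = 10.84/1.188 = 9.126 mg/L.
e^(−k_d t) = e^(−0.342×1.090) = 0.6888; e^(−k_a t) = e^(−1.53×1.090) = 0.1887.
D = 9.126 × (0.6888 − 0.1887) + 2.59 × 0.1887 = 4.564 + 0.4887 = 5.053 mg/L.
DO = C_s − D = 10.5 − 5.053 = 5.447 mg/L.

DO ≈ 5.45 mg/L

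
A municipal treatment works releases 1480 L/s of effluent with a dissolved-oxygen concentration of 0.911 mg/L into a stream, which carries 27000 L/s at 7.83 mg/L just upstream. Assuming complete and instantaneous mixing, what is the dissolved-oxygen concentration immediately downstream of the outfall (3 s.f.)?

7.47 mg/L

Flow-weighted mixing: C = (Q_r C_r + Q_w C_w)/(Q_r + Q_w)
= (27000×7.83 + 1480×0.911)/(27000 + 1480) = 212800/28480 = 7.470 mg/L.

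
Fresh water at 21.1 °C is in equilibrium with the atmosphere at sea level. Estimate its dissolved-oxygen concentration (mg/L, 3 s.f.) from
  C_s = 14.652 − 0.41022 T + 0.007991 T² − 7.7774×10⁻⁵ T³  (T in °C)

C_s = 14.652 − 0.41022×21.1 + 0.007991×21.1² − 7.7774×10⁻⁵×21.1³ = 8.823 mg/L.

C_s ≈ 8.82 mg/L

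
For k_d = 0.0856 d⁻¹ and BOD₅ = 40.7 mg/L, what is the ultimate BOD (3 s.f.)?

BOD₅ = L₀(1 − e^(−5k_d)) ⇒ L₀ = BOD₅ / (1 − e^(−5×0.0856))
= 40.7 / (1 − 0.6518) = 40.7 / 0.3482 = 116.9 mg/L.

L₀ ≈ 117 mg/L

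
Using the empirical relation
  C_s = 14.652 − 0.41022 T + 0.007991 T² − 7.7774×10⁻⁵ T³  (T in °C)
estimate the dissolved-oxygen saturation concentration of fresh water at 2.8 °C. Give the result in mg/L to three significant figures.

C_s ≈ 13.6 mg/L

C_s = 14.652 − 0.41022×2.8 + 0.007991×2.8² − 7.7774×10⁻⁵×2.8³ = 13.56 mg/L.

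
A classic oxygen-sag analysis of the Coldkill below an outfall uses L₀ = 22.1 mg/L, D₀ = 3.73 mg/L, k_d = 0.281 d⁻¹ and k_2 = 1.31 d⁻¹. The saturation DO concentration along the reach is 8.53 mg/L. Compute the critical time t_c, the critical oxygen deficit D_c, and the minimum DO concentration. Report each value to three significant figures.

With k_2/k_d = 4.662 and 1 − D₀(k_2−k_d)/(k_d L₀) = 0.3819,
t_c = ln(4.662 × 0.3819) / (1.31 − 0.281) = ln(1.781) / 1.029 = 0.5770/1.029 = 0.5607 d.
D_c = (k_d/k_2) L₀ e^(−k_d t_c) = (0.281/1.31) × 22.1 × e^(−0.281×0.5607) = 0.2145 × 22.1 × 0.8542 = 4.050 mg/L.
Minimum DO = C_s − D_c = 8.53 − 4.050 = 4.480 mg/L.

t_c ≈ 0.561 d; D_c ≈ 4.05 mg/L; min DO ≈ 4.48 mg/L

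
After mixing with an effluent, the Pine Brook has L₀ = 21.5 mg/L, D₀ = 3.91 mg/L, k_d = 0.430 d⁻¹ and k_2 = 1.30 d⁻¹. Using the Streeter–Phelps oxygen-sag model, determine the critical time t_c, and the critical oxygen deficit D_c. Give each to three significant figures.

At the critical point dD/dt = 0, so k_d L₀ e^(−k_d t) = k_2 D. Substituting D(t) from the Streeter–Phelps equation and solving for t gives
t_c = ln[(k_2/k_d)(1 − D₀(k_2−k_d)/(k_d L₀))] / (k_2−k_d).
Here k_2−k_d = 0.8700 d⁻¹ and 1 − D₀(k_2−k_d)/(k_d L₀) = 1 − 3.91×0.8700/(0.430×21.5) = 0.6320, so
t_c = ln(3.023 × 0.6320) / 0.8700 = 0.6475 / 0.8700 = 0.7443 d.
D_c = (k_d/k_2) L₀ e^(−k_d t_c) = (0.430/1.30) × 21.5 × e^(−0.430×0.7443) = 0.3308 × 21.5 × 0.7261 = 5.164 mg/L.

t_c ≈ 0.744 d; D_c ≈ 5.16 mg/L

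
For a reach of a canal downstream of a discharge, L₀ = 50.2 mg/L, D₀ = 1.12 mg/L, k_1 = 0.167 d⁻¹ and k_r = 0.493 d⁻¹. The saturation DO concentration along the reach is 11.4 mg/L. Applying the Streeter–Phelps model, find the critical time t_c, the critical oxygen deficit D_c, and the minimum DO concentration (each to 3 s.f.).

t_c ≈ 3.18 d; D_c ≈ 9.99 mg/L; min DO ≈ 1.41 mg/L

t_c = [1/(k_r−k_1)] ln[(k_r/k_1)(1 − D₀(k_r−k_1)/(k_1 L₀))]
= [1/(0.493−0.167)] ln[(0.493/0.167)(1 − 1.12×0.3260/(0.167×50.2))]
= (1/0.3260) ln[2.952 × 0.9564] = 3.067 × ln(2.824) = 3.067 × 1.038 = 3.184 d.
D_c = (k_1/k_r) L₀ e^(−k_1 t_c) = (0.167/0.493) × 50.2 × e^(−0.167×3.184) = 0.3387 × 50.2 × 0.5876 = 9.992 mg/L.
Minimum DO = C_s − D_c = 11.4 − 9.992 = 1.408 mg/L.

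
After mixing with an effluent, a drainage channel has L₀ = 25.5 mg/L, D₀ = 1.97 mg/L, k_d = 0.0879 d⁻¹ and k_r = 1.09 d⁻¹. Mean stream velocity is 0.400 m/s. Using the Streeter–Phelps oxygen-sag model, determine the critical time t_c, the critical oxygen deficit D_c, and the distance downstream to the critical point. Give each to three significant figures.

With k_r/k_d = 12.40 and 1 − D₀(k_r−k_d)/(k_d L₀) = 0.1193,
t_c = ln(12.40 × 0.1193) / (1.09 − 0.0879) = ln(1.479) / 1.002 = 0.3913/1.002 = 0.3905 d.
L(t_c) = L₀ e^(−k_d t_c) = 25.5 × 0.9663 = 24.64 mg/L, and at the critical point k_r D_c = k_d L, so D_c = (0.0879/1.09) × 24.64 = 1.987 mg/L.
x_c = v t_c = 0.400 m/s × 0.3905 d × 86400 s/d = 13490 m ≈ 13.5 km.

t_c ≈ 0.390 d; D_c ≈ 1.99 mg/L; x_c ≈ 13.5 km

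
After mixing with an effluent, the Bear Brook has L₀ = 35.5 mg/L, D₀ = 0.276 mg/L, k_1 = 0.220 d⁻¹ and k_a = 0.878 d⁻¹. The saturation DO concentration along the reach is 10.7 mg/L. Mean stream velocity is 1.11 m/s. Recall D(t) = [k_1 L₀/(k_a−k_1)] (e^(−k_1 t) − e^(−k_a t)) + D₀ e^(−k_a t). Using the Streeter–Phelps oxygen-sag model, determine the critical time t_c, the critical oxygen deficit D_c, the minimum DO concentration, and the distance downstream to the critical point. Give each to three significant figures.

With k_a/k_1 = 3.991 and 1 − D₀(k_a−k_1)/(k_1 L₀) = 0.9767,
t_c = ln(3.991 × 0.9767) / (0.878 − 0.220) = ln(3.898) / 0.6580 = 1.360/0.6580 = 2.068 d.
L(t_c) = L₀ e^(−k_1 t_c) = 35.5 × 0.6345 = 22.53 mg/L, and at the critical point k_a D_c = k_1 L, so D_c = (0.220/0.878) × 22.53 = 5.644 mg/L.
Minimum DO = C_s − D_c = 10.7 − 5.644 = 5.056 mg/L.
x_c = v t_c = 1.11 m/s × 2.068 d × 86400 s/d = 198300 m ≈ 198 km.

t_c ≈ 2.07 d; D_c ≈ 5.64 mg/L; min DO ≈ 5.06 mg/L; x_c ≈ 198 km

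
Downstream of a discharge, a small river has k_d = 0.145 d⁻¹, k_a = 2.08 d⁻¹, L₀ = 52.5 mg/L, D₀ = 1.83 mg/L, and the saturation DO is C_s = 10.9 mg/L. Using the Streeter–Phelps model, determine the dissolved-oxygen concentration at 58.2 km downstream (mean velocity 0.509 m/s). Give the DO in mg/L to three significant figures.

Travel time t = x/v = 58.2 km / (0.509 m/s) = 58200 m / 0.509 m/s = 114300 s = 1.323 d.
k_d L₀/(k_a−k_d) = 0.145×52.5/(2.08−0.145) = 7.612/1.935 = 3.934 mg/L.
e^(−k_d t) = e^(−0.145×1.323) = 0.8254; e^(−k_a t) = e^(−2.08×1.323) = 0.06376.
D = 3.934 × (0.8254 − 0.06376) + 1.83 × 0.06376 = 2.996 + 0.1167 = 3.113 mg/L.
DO = C_s − D = 10.9 − 3.113 = 7.787 mg/L.

DO ≈ 7.79 mg/L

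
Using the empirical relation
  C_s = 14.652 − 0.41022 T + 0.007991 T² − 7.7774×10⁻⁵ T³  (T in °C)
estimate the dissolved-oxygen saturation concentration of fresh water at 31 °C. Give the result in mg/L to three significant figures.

C_s ≈ 7.30 mg/L

C_s = 14.652 − 0.41022×31 + 0.007991×31² − 7.7774×10⁻⁵×31³ = 7.298 mg/L.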